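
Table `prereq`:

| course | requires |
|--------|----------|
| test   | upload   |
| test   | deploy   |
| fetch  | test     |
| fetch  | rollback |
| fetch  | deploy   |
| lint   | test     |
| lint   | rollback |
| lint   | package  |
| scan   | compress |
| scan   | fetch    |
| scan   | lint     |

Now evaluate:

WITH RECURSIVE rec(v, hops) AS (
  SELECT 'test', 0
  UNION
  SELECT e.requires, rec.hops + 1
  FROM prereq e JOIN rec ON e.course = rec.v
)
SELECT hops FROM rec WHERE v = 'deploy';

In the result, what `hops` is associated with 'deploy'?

1

Base: (test, hops=0).
Iteration 1: edges from {test} -> (deploy, hops=1), (upload, hops=1).
Iteration 2: no outgoing edges from {deploy,upload}; recursion stops.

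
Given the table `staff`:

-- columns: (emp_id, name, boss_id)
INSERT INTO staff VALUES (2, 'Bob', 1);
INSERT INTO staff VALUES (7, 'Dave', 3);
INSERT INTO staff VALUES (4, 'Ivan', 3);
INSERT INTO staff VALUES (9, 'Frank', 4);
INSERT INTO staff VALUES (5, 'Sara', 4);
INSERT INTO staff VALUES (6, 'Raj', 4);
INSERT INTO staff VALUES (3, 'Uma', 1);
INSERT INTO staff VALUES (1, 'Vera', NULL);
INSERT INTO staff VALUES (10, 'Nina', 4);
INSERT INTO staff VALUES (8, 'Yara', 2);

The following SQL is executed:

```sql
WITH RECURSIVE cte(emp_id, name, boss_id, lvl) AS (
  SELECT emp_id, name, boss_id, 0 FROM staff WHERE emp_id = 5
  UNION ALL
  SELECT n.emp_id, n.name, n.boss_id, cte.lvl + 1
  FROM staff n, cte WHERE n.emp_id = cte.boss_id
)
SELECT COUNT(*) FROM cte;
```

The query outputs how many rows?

Base: emp_id=5 (Sara), boss_id=4, lvl 0.
Iteration 1: join on emp_id=4 -> Ivan (id 4, boss_id=3, lvl 1).
Iteration 2: join on emp_id=3 -> Uma (id 3, boss_id=1, lvl 2).
Iteration 3: join on emp_id=1 -> Vera (id 1, boss_id=NULL, lvl 3).
Iteration 4: boss_id is NULL; no match; recursion stops.
Total rows emitted: 4.

4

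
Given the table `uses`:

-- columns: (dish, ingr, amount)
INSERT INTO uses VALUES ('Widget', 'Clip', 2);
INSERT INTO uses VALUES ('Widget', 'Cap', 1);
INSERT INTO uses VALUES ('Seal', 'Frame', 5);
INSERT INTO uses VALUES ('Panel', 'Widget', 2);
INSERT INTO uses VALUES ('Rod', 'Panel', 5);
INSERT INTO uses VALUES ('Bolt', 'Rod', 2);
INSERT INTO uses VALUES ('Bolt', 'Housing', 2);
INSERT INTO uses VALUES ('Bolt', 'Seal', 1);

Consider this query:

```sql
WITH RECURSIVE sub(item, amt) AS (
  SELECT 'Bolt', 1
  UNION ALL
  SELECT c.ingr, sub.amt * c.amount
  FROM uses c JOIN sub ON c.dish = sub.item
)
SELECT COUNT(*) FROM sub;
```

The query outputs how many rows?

Base: (Bolt, amt=1).
Iteration 1: components of {Bolt} -> Housing = 1*2 = 2, Rod = 1*2 = 2, Seal = 1*1 = 1.
Iteration 2: components of {Housing,Rod,Seal} -> Frame = 1*5 = 5, Panel = 2*5 = 10.
Iteration 3: components of {Frame,Panel} -> Widget = 10*2 = 20.
Iteration 4: components of {Widget} -> Cap = 20*1 = 20, Clip = 20*2 = 40.
Iteration 5: no further components; recursion stops.
Total rows emitted: 9.

9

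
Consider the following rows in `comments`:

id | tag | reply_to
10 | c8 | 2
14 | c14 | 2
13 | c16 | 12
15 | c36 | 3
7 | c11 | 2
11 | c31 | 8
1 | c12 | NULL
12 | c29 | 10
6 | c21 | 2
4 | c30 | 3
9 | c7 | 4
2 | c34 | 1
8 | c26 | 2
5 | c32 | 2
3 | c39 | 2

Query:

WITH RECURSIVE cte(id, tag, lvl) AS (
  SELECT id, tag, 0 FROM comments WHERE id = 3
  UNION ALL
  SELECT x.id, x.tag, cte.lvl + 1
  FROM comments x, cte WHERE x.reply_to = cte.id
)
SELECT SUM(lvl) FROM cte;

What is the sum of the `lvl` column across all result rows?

4

Base: id=3 (c39) at lvl 0.
Iteration 1: rows with reply_to in {3} -> c30 (id 4, lvl 1), c36 (id 15, lvl 1).
Iteration 2: rows with reply_to in {4,15} -> c7 (id 9, lvl 2).
Iteration 3: no rows with reply_to in {9}; recursion stops.
SUM(lvl) = 0 + 1 + 1 + 2 = 4.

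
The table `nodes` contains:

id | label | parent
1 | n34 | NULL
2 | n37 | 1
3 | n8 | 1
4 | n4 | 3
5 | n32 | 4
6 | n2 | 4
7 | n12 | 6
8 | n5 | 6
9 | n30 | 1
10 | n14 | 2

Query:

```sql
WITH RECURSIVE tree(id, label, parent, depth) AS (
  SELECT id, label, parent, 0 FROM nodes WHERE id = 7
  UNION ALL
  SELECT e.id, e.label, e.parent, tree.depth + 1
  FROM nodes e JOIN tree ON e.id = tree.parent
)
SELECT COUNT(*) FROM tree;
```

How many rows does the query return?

Base: id=7 (n12), parent=6, depth 0.
Iteration 1: join on id=6 -> n2 (id 6, parent=4, depth 1).
Iteration 2: join on id=4 -> n4 (id 4, parent=3, depth 2).
Iteration 3: join on id=3 -> n8 (id 3, parent=1, depth 3).
Iteration 4: join on id=1 -> n34 (id 1, parent=NULL, depth 4).
Iteration 5: parent is NULL; no match; recursion stops.
Total rows emitted: 5.

5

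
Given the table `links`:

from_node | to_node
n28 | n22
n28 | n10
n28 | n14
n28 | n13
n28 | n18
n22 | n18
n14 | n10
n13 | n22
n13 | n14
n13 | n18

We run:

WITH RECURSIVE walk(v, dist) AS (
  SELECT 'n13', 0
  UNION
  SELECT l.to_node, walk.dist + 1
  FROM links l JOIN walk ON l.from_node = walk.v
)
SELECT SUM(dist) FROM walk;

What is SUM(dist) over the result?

Base: (n13, dist=0).
Iteration 1: edges from {n13} -> (n14, dist=1), (n18, dist=1), (n22, dist=1).
Iteration 2: edges from {n14,n18,n22} -> (n10, dist=2), (n18, dist=2).
Iteration 3: no outgoing edges from {n10,n18}; recursion stops.
SUM(dist) = 0 + 1 + 1 + 1 + 2 + 2 = 7.

7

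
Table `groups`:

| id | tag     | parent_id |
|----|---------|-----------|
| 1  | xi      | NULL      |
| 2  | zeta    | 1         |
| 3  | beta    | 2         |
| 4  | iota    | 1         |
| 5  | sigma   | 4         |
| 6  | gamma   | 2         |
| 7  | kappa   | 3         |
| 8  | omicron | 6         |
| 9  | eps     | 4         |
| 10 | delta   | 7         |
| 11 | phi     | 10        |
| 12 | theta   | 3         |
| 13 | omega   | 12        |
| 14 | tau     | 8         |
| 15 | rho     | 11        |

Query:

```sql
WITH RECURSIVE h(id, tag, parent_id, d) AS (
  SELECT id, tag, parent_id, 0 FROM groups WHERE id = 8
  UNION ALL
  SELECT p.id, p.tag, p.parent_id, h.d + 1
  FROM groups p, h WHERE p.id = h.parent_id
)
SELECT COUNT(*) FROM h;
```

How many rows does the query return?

4

Base: id=8 (omicron), parent_id=6, d 0.
Iteration 1: join on id=6 -> gamma (id 6, parent_id=2, d 1).
Iteration 2: join on id=2 -> zeta (id 2, parent_id=1, d 2).
Iteration 3: join on id=1 -> xi (id 1, parent_id=NULL, d 3).
Iteration 4: parent_id is NULL; no match; recursion stops.
Total rows emitted: 4.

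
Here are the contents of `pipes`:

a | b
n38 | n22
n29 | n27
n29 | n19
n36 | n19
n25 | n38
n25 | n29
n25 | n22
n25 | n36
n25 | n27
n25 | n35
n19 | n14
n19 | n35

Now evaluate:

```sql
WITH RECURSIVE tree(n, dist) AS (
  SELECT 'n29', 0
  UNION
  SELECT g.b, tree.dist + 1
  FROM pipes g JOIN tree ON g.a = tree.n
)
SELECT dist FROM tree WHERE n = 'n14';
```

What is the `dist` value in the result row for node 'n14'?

Base: (n29, dist=0).
Iteration 1: edges from {n29} -> (n19, dist=1), (n27, dist=1).
Iteration 2: edges from {n19,n27} -> (n14, dist=2), (n35, dist=2).
Iteration 3: no outgoing edges from {n14,n35}; recursion stops.

2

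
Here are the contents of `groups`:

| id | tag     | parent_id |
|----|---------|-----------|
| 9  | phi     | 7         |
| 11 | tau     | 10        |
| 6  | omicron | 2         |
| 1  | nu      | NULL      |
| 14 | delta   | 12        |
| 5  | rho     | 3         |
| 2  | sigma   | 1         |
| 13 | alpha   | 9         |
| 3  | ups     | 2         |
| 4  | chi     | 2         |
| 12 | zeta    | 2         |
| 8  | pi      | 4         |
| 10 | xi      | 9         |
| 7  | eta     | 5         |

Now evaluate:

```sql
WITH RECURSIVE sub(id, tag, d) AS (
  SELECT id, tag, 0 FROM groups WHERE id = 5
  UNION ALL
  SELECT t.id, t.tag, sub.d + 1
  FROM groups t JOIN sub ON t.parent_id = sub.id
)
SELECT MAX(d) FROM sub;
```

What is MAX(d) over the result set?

4

Base: id=5 (rho) at d 0.
Iteration 1: rows with parent_id in {5} -> eta (id 7, d 1).
Iteration 2: rows with parent_id in {7} -> phi (id 9, d 2).
Iteration 3: rows with parent_id in {9} -> xi (id 10, d 3), alpha (id 13, d 3).
Iteration 4: rows with parent_id in {10,13} -> tau (id 11, d 4).
Iteration 5: no rows with parent_id in {11}; recursion stops.
d values: 0, 1, 2, 3, 3, 4; the maximum is 4.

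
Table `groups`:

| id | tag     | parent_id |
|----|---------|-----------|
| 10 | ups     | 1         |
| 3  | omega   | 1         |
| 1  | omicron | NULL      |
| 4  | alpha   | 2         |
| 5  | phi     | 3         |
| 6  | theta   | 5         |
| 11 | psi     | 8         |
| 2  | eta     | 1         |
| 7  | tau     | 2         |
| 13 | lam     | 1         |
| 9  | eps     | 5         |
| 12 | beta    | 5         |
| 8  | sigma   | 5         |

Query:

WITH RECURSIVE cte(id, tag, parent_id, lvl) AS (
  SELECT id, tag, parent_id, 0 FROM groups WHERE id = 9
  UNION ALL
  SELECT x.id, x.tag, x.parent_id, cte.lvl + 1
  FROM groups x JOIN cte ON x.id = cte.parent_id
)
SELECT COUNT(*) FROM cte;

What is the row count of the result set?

4

Base: id=9 (eps), parent_id=5, lvl 0.
Iteration 1: join on id=5 -> phi (id 5, parent_id=3, lvl 1).
Iteration 2: join on id=3 -> omega (id 3, parent_id=1, lvl 2).
Iteration 3: join on id=1 -> omicron (id 1, parent_id=NULL, lvl 3).
Iteration 4: parent_id is NULL; no match; recursion stops.
Total rows emitted: 4.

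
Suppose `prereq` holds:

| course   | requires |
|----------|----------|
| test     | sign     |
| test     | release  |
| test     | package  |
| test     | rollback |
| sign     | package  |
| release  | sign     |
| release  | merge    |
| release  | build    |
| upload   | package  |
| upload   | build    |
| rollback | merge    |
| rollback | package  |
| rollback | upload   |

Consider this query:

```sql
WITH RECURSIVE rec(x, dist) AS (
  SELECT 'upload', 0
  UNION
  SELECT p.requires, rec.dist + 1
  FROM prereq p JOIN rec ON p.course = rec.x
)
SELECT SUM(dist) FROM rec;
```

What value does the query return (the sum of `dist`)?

2

Base: (upload, dist=0).
Iteration 1: edges from {upload} -> (build, dist=1), (package, dist=1).
Iteration 2: no outgoing edges from {build,package}; recursion stops.
SUM(dist) = 0 + 1 + 1 = 2.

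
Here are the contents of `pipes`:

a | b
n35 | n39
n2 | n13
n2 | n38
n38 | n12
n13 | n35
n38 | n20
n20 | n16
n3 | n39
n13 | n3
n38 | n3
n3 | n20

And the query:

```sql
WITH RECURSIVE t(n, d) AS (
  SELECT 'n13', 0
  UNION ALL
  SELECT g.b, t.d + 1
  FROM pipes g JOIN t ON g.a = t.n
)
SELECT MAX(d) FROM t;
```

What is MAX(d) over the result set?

3

Base: (n13, d=0).
Iteration 1: edges from {n13} -> (n3, d=1), (n35, d=1).
Iteration 2: edges from {n3,n35} -> (n20, d=2), (n39, d=2) x2. [UNION ALL keeps all 3 new rows, including repeats]
Iteration 3: edges from {n20,n39} -> (n16, d=3).
Iteration 4: no outgoing edges from {n16}; recursion stops.
d values: 0, 1, 1, 2, 2, 2, 3; the maximum is 3.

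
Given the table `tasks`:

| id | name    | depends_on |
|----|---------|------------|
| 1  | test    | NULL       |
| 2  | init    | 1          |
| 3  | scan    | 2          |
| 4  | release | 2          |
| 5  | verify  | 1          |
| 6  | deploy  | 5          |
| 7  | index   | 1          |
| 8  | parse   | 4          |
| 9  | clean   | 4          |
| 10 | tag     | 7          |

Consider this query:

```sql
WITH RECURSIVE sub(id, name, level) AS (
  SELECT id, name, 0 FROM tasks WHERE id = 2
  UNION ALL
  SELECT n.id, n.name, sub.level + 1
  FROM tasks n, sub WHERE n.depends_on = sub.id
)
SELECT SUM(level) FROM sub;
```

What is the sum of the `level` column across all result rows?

6

Base: id=2 (init) at level 0.
Iteration 1: rows with depends_on in {2} -> scan (id 3, level 1), release (id 4, level 1).
Iteration 2: rows with depends_on in {3,4} -> parse (id 8, level 2), clean (id 9, level 2).
Iteration 3: no rows with depends_on in {8,9}; recursion stops.
SUM(level) = 0 + 1 + 1 + 2 + 2 = 6.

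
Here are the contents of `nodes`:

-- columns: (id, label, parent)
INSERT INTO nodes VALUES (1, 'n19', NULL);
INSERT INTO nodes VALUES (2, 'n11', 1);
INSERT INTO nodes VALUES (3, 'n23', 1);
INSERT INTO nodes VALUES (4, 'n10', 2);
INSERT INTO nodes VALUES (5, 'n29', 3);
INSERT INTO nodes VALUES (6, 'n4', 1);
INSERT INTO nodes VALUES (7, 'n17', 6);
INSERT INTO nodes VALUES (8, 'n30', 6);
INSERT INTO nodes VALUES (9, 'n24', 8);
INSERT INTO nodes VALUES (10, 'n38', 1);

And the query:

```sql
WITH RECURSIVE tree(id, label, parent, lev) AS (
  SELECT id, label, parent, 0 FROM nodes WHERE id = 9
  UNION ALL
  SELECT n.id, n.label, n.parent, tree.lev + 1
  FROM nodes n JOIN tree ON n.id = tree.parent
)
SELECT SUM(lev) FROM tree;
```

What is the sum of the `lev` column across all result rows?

Base: id=9 (n24), parent=8, lev 0.
Iteration 1: join on id=8 -> n30 (id 8, parent=6, lev 1).
Iteration 2: join on id=6 -> n4 (id 6, parent=1, lev 2).
Iteration 3: join on id=1 -> n19 (id 1, parent=NULL, lev 3).
Iteration 4: parent is NULL; no match; recursion stops.
SUM(lev) = 0 + 1 + 2 + 3 = 6.

6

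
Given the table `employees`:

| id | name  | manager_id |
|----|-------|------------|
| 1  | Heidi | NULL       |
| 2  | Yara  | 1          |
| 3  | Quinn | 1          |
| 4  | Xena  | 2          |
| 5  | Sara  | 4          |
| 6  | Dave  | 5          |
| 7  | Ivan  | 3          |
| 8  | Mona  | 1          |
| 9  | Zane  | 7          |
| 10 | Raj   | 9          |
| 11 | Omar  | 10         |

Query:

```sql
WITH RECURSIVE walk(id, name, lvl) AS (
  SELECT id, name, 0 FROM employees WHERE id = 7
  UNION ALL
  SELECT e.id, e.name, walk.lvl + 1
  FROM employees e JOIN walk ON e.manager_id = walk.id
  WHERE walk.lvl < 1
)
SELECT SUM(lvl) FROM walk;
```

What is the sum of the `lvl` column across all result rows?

1

Base: id=7 (Ivan) at lvl 0.
Iteration 1: rows with manager_id in {7} -> Zane (id 9, lvl 1).
Iteration 2: lvl < 1 fails for all current rows; recursion stops.
SUM(lvl) = 0 + 1 = 1.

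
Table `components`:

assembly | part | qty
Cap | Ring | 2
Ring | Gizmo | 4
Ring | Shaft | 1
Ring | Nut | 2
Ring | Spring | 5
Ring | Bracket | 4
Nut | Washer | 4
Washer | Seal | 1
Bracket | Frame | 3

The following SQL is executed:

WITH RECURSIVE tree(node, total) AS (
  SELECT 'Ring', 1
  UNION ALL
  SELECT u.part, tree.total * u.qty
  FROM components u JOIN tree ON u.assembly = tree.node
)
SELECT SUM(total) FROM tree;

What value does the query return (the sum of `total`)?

Base: (Ring, total=1).
Iteration 1: components of {Ring} -> Bracket = 1*4 = 4, Gizmo = 1*4 = 4, Nut = 1*2 = 2, Shaft = 1*1 = 1, Spring = 1*5 = 5.
Iteration 2: components of {Bracket,Gizmo,Nut,Shaft,Spring} -> Frame = 4*3 = 12, Washer = 2*4 = 8.
Iteration 3: components of {Frame,Washer} -> Seal = 8*1 = 8.
Iteration 4: no further components; recursion stops.
SUM(total) = 1 + 4 + 1 + 2 + 5 + 4 + 8 + 12 + 8 = 45.

45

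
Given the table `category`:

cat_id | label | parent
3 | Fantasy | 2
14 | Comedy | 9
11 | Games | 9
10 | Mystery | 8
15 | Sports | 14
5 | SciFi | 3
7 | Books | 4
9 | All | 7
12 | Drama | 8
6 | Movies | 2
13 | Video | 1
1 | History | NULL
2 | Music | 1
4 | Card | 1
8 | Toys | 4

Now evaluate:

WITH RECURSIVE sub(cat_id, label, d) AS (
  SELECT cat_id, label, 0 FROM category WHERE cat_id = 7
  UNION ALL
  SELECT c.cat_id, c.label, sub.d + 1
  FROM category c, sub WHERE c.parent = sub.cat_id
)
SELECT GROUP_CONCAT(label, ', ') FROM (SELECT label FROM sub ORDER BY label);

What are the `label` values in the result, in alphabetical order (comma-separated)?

Base: cat_id=7 (Books) at d 0.
Iteration 1: rows with parent in {7} -> All (id 9, d 1).
Iteration 2: rows with parent in {9} -> Games (id 11, d 2), Comedy (id 14, d 2).
Iteration 3: rows with parent in {11,14} -> Sports (id 15, d 3).
Iteration 4: no rows with parent in {15}; recursion stops.

All, Books, Comedy, Games, Sports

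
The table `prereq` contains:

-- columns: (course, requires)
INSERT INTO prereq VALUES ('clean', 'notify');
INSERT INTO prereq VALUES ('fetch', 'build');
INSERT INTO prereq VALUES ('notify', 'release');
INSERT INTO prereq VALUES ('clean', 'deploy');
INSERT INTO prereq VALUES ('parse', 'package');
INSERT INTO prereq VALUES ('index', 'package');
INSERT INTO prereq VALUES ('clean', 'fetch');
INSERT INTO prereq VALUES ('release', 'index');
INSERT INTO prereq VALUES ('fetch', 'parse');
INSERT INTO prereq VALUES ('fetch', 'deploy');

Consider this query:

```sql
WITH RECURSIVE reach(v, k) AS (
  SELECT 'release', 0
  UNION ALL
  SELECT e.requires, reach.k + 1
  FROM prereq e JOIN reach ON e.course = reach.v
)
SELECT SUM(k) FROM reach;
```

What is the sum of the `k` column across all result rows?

3

Base: (release, k=0).
Iteration 1: edges from {release} -> (index, k=1).
Iteration 2: edges from {index} -> (package, k=2).
Iteration 3: no outgoing edges from {package}; recursion stops.
SUM(k) = 0 + 1 + 2 = 3.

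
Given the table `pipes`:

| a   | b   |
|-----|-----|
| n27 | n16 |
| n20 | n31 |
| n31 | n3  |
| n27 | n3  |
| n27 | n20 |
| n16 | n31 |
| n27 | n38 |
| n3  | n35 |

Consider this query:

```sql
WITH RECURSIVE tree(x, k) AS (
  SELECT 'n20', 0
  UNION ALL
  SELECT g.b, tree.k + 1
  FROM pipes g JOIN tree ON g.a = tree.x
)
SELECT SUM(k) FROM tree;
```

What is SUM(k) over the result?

6

Base: (n20, k=0).
Iteration 1: edges from {n20} -> (n31, k=1).
Iteration 2: edges from {n31} -> (n3, k=2).
Iteration 3: edges from {n3} -> (n35, k=3).
Iteration 4: no outgoing edges from {n35}; recursion stops.
SUM(k) = 0 + 1 + 2 + 3 = 6.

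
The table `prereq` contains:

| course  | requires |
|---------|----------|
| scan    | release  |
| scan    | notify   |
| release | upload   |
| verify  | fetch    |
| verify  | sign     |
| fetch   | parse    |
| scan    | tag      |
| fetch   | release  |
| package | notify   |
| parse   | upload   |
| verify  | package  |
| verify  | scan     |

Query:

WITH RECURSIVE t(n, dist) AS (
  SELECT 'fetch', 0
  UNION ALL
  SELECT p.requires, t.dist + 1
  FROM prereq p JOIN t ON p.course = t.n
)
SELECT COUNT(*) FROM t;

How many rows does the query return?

5

Base: (fetch, dist=0).
Iteration 1: edges from {fetch} -> (parse, dist=1), (release, dist=1).
Iteration 2: edges from {parse,release} -> (upload, dist=2) x2. [UNION ALL keeps all 2 new rows, including repeats]
Iteration 3: no outgoing edges from {upload}; recursion stops.
Total rows emitted: 5.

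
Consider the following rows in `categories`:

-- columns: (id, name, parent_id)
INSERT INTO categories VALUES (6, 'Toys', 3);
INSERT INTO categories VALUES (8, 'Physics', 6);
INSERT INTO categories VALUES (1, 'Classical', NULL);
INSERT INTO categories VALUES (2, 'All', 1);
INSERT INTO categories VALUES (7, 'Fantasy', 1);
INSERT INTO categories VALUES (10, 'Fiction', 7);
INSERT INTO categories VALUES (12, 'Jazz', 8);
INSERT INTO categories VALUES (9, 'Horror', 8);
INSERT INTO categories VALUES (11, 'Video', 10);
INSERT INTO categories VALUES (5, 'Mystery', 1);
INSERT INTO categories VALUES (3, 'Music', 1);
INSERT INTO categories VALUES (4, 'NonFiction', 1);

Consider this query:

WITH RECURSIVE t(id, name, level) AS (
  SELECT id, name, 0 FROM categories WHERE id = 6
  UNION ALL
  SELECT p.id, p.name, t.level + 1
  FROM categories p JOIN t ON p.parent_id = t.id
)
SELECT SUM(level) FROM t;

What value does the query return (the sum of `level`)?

Base: id=6 (Toys) at level 0.
Iteration 1: rows with parent_id in {6} -> Physics (id 8, level 1).
Iteration 2: rows with parent_id in {8} -> Horror (id 9, level 2), Jazz (id 12, level 2).
Iteration 3: no rows with parent_id in {9,12}; recursion stops.
SUM(level) = 0 + 1 + 2 + 2 = 5.

5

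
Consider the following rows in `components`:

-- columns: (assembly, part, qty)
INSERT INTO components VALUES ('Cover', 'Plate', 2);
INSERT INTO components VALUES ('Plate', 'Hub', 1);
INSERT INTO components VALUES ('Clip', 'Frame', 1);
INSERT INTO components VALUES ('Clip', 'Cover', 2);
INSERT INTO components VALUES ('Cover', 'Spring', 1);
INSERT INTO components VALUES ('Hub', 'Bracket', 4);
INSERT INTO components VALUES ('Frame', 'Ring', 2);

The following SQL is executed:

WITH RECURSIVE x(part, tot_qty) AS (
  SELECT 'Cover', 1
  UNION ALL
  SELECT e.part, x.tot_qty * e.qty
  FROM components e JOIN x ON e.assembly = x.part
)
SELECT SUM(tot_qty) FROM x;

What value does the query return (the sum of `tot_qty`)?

14

Base: (Cover, tot_qty=1).
Iteration 1: components of {Cover} -> Plate = 1*2 = 2, Spring = 1*1 = 1.
Iteration 2: components of {Plate,Spring} -> Hub = 2*1 = 2.
Iteration 3: components of {Hub} -> Bracket = 2*4 = 8.
Iteration 4: no further components; recursion stops.
SUM(tot_qty) = 1 + 2 + 1 + 2 + 8 = 14.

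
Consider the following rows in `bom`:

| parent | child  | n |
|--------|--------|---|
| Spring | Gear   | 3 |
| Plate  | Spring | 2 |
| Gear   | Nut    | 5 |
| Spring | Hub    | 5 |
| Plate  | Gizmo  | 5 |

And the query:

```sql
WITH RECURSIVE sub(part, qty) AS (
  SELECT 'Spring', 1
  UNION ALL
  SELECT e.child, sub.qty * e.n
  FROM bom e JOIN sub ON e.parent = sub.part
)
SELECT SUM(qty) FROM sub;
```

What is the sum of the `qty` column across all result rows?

Base: (Spring, qty=1).
Iteration 1: components of {Spring} -> Gear = 1*3 = 3, Hub = 1*5 = 5.
Iteration 2: components of {Gear,Hub} -> Nut = 3*5 = 15.
Iteration 3: no further components; recursion stops.
SUM(qty) = 1 + 3 + 5 + 15 = 24.

24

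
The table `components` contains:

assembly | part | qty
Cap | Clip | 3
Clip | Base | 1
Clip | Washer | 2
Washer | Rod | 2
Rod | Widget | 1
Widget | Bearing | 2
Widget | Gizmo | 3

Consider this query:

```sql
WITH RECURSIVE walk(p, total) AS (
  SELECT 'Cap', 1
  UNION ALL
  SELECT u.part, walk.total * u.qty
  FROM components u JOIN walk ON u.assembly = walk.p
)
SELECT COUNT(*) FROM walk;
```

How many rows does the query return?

8

Base: (Cap, total=1).
Iteration 1: components of {Cap} -> Clip = 1*3 = 3.
Iteration 2: components of {Clip} -> Base = 3*1 = 3, Washer = 3*2 = 6.
Iteration 3: components of {Base,Washer} -> Rod = 6*2 = 12.
Iteration 4: components of {Rod} -> Widget = 12*1 = 12.
Iteration 5: components of {Widget} -> Bearing = 12*2 = 24, Gizmo = 12*3 = 36.
Iteration 6: no further components; recursion stops.
Total rows emitted: 8.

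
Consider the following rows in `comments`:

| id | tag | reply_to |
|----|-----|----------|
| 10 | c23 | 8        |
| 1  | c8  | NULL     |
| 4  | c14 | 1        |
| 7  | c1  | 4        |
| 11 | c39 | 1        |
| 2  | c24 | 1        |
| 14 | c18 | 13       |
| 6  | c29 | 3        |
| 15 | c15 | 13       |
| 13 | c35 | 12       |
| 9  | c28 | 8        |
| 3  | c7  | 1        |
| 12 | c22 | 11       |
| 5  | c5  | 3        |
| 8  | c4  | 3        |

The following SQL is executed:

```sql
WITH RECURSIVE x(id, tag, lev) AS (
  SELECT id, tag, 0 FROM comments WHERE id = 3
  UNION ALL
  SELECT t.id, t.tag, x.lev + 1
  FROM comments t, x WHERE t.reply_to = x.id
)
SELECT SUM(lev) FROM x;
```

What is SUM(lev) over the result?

Base: id=3 (c7) at lev 0.
Iteration 1: rows with reply_to in {3} -> c5 (id 5, lev 1), c29 (id 6, lev 1), c4 (id 8, lev 1).
Iteration 2: rows with reply_to in {5,6,8} -> c28 (id 9, lev 2), c23 (id 10, lev 2).
Iteration 3: no rows with reply_to in {9,10}; recursion stops.
SUM(lev) = 0 + 1 + 1 + 1 + 2 + 2 = 7.

7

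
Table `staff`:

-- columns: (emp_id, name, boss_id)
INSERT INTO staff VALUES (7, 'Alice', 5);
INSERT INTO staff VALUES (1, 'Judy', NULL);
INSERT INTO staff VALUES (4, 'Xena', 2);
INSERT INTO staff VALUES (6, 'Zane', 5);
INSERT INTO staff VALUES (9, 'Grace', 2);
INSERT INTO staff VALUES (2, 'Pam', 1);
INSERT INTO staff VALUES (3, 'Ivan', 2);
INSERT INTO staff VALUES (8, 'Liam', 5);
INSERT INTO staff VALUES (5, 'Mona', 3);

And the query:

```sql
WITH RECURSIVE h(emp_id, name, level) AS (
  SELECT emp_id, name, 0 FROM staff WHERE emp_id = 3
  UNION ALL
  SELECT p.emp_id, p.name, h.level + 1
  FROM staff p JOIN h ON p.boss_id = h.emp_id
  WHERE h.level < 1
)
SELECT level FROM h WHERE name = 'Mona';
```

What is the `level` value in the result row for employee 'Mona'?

1

Base: emp_id=3 (Ivan) at level 0.
Iteration 1: rows with boss_id in {3} -> Mona (id 5, level 1).
Iteration 2: level < 1 fails for all current rows; recursion stops.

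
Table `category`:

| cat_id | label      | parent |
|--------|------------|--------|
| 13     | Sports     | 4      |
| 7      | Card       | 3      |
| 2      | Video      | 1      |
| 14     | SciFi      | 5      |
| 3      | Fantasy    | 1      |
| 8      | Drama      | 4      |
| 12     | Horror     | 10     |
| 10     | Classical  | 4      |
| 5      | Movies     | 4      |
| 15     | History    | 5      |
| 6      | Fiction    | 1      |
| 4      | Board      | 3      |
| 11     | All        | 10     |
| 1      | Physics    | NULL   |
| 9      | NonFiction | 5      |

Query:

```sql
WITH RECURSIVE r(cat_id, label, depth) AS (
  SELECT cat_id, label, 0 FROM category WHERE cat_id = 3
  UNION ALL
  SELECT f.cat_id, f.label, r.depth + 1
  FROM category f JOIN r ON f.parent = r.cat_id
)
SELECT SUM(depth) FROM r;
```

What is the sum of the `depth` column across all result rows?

25

Base: cat_id=3 (Fantasy) at depth 0.
Iteration 1: rows with parent in {3} -> Board (id 4, depth 1), Card (id 7, depth 1).
Iteration 2: rows with parent in {4,7} -> Movies (id 5, depth 2), Drama (id 8, depth 2), Classical (id 10, depth 2), Sports (id 13, depth 2).
Iteration 3: rows with parent in {5,8,10,13} -> NonFiction (id 9, depth 3), All (id 11, depth 3), Horror (id 12, depth 3), SciFi (id 14, depth 3), History (id 15, depth 3).
Iteration 4: no rows with parent in {9,11,12,14,15}; recursion stops.
SUM(depth) = 0 + 1 + 1 + 2 + 2 + 2 + 2 + 3 + 3 + 3 + 3 + 3 = 25.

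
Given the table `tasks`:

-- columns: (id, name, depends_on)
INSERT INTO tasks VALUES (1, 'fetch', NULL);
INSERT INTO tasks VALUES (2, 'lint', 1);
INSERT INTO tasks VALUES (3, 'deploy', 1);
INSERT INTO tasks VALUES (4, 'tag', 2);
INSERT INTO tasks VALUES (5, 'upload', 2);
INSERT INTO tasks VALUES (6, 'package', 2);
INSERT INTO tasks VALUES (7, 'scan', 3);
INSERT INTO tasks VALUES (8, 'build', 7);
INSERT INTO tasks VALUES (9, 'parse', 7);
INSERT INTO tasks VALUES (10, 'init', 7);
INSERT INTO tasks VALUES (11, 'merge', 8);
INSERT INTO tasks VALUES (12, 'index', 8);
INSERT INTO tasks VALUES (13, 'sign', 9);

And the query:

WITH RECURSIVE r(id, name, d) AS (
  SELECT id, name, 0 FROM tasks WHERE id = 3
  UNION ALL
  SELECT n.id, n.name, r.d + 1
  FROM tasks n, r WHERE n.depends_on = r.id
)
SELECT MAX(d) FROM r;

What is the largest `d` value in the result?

Base: id=3 (deploy) at d 0.
Iteration 1: rows with depends_on in {3} -> scan (id 7, d 1).
Iteration 2: rows with depends_on in {7} -> build (id 8, d 2), parse (id 9, d 2), init (id 10, d 2).
Iteration 3: rows with depends_on in {8,9,10} -> merge (id 11, d 3), index (id 12, d 3), sign (id 13, d 3).
Iteration 4: no rows with depends_on in {11,12,13}; recursion stops.
d values: 0, 1, 2, 2, 2, 3, 3, 3; the maximum is 3.

3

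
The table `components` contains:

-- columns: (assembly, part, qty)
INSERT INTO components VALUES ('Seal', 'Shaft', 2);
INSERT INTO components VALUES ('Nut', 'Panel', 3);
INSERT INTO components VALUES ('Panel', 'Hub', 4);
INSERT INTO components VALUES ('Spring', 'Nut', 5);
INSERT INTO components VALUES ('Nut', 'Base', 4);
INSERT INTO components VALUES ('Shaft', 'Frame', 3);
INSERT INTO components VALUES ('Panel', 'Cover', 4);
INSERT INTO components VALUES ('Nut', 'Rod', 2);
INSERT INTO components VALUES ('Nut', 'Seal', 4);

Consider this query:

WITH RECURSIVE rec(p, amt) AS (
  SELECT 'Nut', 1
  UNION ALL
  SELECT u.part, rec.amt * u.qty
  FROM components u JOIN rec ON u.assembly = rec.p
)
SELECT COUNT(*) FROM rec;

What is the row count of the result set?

9

Base: (Nut, amt=1).
Iteration 1: components of {Nut} -> Base = 1*4 = 4, Panel = 1*3 = 3, Rod = 1*2 = 2, Seal = 1*4 = 4.
Iteration 2: components of {Base,Panel,Rod,Seal} -> Cover = 3*4 = 12, Hub = 3*4 = 12, Shaft = 4*2 = 8.
Iteration 3: components of {Cover,Hub,Shaft} -> Frame = 8*3 = 24.
Iteration 4: no further components; recursion stops.
Total rows emitted: 9.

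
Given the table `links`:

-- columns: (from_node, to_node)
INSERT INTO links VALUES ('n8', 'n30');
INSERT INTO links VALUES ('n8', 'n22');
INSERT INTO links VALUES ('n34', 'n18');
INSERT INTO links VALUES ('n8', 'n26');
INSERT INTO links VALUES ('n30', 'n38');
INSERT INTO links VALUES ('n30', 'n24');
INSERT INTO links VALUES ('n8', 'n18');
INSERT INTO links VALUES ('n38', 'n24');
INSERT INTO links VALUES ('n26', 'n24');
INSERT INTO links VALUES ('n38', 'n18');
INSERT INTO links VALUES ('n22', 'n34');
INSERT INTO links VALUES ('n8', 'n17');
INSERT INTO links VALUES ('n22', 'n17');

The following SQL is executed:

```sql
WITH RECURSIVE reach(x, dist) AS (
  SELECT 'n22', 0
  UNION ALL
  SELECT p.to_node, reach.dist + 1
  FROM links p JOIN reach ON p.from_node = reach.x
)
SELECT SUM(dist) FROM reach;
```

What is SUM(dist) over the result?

Base: (n22, dist=0).
Iteration 1: edges from {n22} -> (n17, dist=1), (n34, dist=1).
Iteration 2: edges from {n17,n34} -> (n18, dist=2).
Iteration 3: no outgoing edges from {n18}; recursion stops.
SUM(dist) = 0 + 1 + 1 + 2 = 4.

4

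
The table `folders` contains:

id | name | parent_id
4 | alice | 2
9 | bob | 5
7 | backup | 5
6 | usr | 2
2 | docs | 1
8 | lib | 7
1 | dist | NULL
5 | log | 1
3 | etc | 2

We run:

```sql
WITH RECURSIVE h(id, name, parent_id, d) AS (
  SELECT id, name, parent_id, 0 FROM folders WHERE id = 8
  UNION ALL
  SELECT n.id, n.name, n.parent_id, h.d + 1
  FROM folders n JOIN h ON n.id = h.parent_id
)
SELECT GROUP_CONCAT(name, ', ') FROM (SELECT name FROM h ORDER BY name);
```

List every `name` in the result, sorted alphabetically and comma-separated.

backup, dist, lib, log

Base: id=8 (lib), parent_id=7, d 0.
Iteration 1: join on id=7 -> backup (id 7, parent_id=5, d 1).
Iteration 2: join on id=5 -> log (id 5, parent_id=1, d 2).
Iteration 3: join on id=1 -> dist (id 1, parent_id=NULL, d 3).
Iteration 4: parent_id is NULL; no match; recursion stops.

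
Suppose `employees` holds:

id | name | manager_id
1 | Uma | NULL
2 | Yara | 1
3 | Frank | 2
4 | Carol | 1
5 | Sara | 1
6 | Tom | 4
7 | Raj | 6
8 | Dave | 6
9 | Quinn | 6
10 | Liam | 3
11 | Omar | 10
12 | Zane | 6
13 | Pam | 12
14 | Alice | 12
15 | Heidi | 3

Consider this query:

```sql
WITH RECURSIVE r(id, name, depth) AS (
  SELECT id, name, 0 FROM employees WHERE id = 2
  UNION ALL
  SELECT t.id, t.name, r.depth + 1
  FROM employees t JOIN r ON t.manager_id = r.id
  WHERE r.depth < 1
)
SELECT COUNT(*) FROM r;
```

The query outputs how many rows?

2

Base: id=2 (Yara) at depth 0.
Iteration 1: rows with manager_id in {2} -> Frank (id 3, depth 1).
Iteration 2: depth < 1 fails for all current rows; recursion stops.
Total rows emitted: 2.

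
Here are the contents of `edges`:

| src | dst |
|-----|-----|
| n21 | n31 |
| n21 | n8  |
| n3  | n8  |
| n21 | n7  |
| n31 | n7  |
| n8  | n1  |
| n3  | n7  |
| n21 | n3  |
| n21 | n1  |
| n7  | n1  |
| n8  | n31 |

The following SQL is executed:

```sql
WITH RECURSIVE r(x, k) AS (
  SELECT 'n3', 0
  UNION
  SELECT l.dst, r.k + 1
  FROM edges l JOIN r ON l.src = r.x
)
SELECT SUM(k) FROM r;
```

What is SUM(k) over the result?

Base: (n3, k=0).
Iteration 1: edges from {n3} -> (n7, k=1), (n8, k=1).
Iteration 2: edges from {n7,n8} -> (n1, k=2), (n31, k=2). [UNION drops 1 duplicate row(s)]
Iteration 3: edges from {n1,n31} -> (n7, k=3).
Iteration 4: edges from {n7} -> (n1, k=4).
Iteration 5: no outgoing edges from {n1}; recursion stops.
SUM(k) = 0 + 1 + 1 + 2 + 2 + 3 + 4 = 13.

13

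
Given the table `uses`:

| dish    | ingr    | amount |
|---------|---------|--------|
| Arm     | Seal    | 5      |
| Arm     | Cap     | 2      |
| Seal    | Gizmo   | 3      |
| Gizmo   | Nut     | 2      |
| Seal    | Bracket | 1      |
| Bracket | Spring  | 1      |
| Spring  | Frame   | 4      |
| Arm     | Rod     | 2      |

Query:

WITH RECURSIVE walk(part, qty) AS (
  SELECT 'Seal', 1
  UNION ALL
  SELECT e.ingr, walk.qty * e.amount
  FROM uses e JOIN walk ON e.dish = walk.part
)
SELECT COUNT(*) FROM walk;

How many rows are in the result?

6

Base: (Seal, qty=1).
Iteration 1: components of {Seal} -> Bracket = 1*1 = 1, Gizmo = 1*3 = 3.
Iteration 2: components of {Bracket,Gizmo} -> Nut = 3*2 = 6, Spring = 1*1 = 1.
Iteration 3: components of {Nut,Spring} -> Frame = 1*4 = 4.
Iteration 4: no further components; recursion stops.
Total rows emitted: 6.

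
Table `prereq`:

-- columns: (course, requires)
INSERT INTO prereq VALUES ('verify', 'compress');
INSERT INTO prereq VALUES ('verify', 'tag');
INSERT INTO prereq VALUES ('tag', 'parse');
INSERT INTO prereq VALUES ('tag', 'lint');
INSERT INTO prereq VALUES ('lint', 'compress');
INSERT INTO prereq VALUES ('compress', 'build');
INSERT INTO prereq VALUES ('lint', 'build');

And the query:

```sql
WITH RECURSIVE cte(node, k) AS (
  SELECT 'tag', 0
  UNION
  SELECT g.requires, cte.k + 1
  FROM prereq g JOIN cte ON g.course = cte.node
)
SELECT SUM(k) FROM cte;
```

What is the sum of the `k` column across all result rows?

9

Base: (tag, k=0).
Iteration 1: edges from {tag} -> (lint, k=1), (parse, k=1).
Iteration 2: edges from {lint,parse} -> (build, k=2), (compress, k=2).
Iteration 3: edges from {build,compress} -> (build, k=3).
Iteration 4: no outgoing edges from {build}; recursion stops.
SUM(k) = 0 + 1 + 1 + 2 + 2 + 3 = 9.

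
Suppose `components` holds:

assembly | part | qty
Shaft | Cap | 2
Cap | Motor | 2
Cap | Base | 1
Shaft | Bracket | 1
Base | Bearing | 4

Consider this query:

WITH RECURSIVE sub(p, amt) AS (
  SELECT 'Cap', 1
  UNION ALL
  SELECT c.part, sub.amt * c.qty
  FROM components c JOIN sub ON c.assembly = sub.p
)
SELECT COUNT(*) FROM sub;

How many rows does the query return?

Base: (Cap, amt=1).
Iteration 1: components of {Cap} -> Base = 1*1 = 1, Motor = 1*2 = 2.
Iteration 2: components of {Base,Motor} -> Bearing = 1*4 = 4.
Iteration 3: no further components; recursion stops.
Total rows emitted: 4.

4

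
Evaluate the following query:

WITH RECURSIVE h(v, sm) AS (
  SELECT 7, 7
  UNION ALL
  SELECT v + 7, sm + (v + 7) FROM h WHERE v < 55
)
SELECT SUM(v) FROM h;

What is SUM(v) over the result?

Base: v=7, sm=7.
Iteration 1: 7 < 55 holds -> v = 7 + 7 = 14, sm = 7 + 14 = 21.
Iteration 2: 14 < 55 holds -> v = 14 + 7 = 21, sm = 21 + 21 = 42.
Iteration 3: 21 < 55 holds -> v = 21 + 7 = 28, sm = 42 + 28 = 70.
Iteration 4: 28 < 55 holds -> v = 28 + 7 = 35, sm = 70 + 35 = 105.
Iteration 5: 35 < 55 holds -> v = 35 + 7 = 42, sm = 105 + 42 = 147.
Iteration 6: 42 < 55 holds -> v = 42 + 7 = 49, sm = 147 + 49 = 196.
Iteration 7: 49 < 55 holds -> v = 49 + 7 = 56, sm = 196 + 56 = 252.
Iteration 8: 56 < 55 fails; recursion stops.
SUM(v) = 7 + 14 + 21 + 28 + 35 + 42 + 49 + 56 = 252.

252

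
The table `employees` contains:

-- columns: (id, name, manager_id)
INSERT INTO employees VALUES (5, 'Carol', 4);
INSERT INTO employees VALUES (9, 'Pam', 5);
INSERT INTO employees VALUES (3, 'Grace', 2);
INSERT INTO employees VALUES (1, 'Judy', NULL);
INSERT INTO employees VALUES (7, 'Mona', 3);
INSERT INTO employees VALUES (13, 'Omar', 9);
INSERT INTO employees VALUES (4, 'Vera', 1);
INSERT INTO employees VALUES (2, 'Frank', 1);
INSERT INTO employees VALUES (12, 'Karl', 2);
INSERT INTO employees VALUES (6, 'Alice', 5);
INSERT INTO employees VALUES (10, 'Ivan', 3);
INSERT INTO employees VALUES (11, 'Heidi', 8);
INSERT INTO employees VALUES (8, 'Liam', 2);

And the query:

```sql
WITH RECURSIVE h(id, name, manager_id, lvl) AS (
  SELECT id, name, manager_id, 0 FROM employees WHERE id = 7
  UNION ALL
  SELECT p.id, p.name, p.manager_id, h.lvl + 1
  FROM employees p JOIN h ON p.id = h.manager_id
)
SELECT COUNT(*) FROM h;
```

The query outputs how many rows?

4

Base: id=7 (Mona), manager_id=3, lvl 0.
Iteration 1: join on id=3 -> Grace (id 3, manager_id=2, lvl 1).
Iteration 2: join on id=2 -> Frank (id 2, manager_id=1, lvl 2).
Iteration 3: join on id=1 -> Judy (id 1, manager_id=NULL, lvl 3).
Iteration 4: manager_id is NULL; no match; recursion stops.
Total rows emitted: 4.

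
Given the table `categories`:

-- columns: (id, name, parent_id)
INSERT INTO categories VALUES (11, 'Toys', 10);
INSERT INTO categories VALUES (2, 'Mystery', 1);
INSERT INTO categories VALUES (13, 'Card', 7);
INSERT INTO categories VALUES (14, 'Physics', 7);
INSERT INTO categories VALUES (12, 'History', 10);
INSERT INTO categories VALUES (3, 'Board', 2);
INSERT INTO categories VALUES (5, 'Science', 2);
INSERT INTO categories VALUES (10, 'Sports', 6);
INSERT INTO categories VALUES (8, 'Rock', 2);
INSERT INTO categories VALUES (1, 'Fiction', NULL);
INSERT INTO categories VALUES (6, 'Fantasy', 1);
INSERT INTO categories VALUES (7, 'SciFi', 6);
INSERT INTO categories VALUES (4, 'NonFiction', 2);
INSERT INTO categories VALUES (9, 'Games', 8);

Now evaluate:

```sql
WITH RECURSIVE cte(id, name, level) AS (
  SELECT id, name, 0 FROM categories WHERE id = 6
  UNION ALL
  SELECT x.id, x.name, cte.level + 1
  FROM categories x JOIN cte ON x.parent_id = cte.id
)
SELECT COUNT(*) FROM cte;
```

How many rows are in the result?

Base: id=6 (Fantasy) at level 0.
Iteration 1: rows with parent_id in {6} -> SciFi (id 7, level 1), Sports (id 10, level 1).
Iteration 2: rows with parent_id in {7,10} -> Toys (id 11, level 2), History (id 12, level 2), Card (id 13, level 2), Physics (id 14, level 2).
Iteration 3: no rows with parent_id in {11,12,13,14}; recursion stops.
Total rows emitted: 7.

7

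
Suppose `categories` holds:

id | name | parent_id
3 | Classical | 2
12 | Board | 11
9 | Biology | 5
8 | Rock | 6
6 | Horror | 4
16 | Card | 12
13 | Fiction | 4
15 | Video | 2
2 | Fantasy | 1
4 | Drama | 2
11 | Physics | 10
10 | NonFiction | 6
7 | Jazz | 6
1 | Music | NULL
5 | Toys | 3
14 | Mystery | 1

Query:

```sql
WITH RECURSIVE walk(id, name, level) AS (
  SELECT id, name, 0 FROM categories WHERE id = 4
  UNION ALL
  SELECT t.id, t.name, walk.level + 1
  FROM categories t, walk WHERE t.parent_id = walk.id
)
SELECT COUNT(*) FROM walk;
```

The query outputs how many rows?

Base: id=4 (Drama) at level 0.
Iteration 1: rows with parent_id in {4} -> Horror (id 6, level 1), Fiction (id 13, level 1).
Iteration 2: rows with parent_id in {6,13} -> Jazz (id 7, level 2), Rock (id 8, level 2), NonFiction (id 10, level 2).
Iteration 3: rows with parent_id in {7,8,10} -> Physics (id 11, level 3).
Iteration 4: rows with parent_id in {11} -> Board (id 12, level 4).
Iteration 5: rows with parent_id in {12} -> Card (id 16, level 5).
Iteration 6: no rows with parent_id in {16}; recursion stops.
Total rows emitted: 9.

9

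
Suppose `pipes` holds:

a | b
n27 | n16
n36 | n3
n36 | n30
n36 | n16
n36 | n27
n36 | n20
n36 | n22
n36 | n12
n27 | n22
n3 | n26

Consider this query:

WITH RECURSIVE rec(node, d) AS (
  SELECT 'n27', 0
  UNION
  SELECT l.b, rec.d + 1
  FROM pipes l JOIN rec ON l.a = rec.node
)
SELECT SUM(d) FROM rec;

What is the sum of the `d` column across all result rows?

2

Base: (n27, d=0).
Iteration 1: edges from {n27} -> (n16, d=1), (n22, d=1).
Iteration 2: no outgoing edges from {n16,n22}; recursion stops.
SUM(d) = 0 + 1 + 1 = 2.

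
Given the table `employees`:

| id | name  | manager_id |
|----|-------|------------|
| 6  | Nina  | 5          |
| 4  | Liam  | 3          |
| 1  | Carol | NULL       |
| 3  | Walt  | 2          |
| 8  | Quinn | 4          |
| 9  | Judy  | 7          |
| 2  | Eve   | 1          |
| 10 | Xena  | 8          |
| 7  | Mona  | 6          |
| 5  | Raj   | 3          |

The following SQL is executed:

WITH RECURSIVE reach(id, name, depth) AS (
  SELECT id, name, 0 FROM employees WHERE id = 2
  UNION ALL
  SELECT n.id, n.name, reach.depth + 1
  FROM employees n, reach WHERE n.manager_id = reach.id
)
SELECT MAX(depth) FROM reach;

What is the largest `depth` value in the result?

5

Base: id=2 (Eve) at depth 0.
Iteration 1: rows with manager_id in {2} -> Walt (id 3, depth 1).
Iteration 2: rows with manager_id in {3} -> Liam (id 4, depth 2), Raj (id 5, depth 2).
Iteration 3: rows with manager_id in {4,5} -> Nina (id 6, depth 3), Quinn (id 8, depth 3).
Iteration 4: rows with manager_id in {6,8} -> Mona (id 7, depth 4), Xena (id 10, depth 4).
Iteration 5: rows with manager_id in {7,10} -> Judy (id 9, depth 5).
Iteration 6: no rows with manager_id in {9}; recursion stops.
depth values: 0, 1, 2, 2, 3, 3, 4, 4, 5; the maximum is 5.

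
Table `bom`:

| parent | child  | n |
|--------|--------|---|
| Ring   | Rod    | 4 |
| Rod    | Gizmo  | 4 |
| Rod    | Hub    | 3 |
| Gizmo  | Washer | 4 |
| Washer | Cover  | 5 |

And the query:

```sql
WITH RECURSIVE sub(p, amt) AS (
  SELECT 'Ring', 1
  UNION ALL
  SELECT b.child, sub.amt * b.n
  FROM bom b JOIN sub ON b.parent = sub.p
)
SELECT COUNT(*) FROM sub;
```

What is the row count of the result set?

Base: (Ring, amt=1).
Iteration 1: components of {Ring} -> Rod = 1*4 = 4.
Iteration 2: components of {Rod} -> Gizmo = 4*4 = 16, Hub = 4*3 = 12.
Iteration 3: components of {Gizmo,Hub} -> Washer = 16*4 = 64.
Iteration 4: components of {Washer} -> Cover = 64*5 = 320.
Iteration 5: no further components; recursion stops.
Total rows emitted: 6.

6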